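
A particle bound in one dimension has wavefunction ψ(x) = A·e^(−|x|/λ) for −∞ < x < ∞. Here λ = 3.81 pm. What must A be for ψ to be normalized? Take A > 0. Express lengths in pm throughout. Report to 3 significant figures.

Normalization requires ∫|ψ|² dx = 1, integrated from −∞ to ∞.
Using ∫₀^∞ xⁿ e^(−αx) dx = n!/αⁿ⁺¹, with ψ = A·e^(−|x|/λ), the integral evaluates to A²·[λ].
Hence A² = 1/[λ].
Substituting λ = 3.81 gives A² = 0.2625, so A = 0.5123.

A ≈ 0.512 pm^(-1/2)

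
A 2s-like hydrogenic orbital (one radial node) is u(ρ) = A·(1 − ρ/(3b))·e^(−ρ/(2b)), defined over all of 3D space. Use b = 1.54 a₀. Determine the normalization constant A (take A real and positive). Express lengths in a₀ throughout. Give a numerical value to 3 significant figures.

Normalization requires ∫|u|² 4πρ² dρ = 1, integrated from 0 to ∞.
The integral (without the A² prefactor) comes out to 8·π·b^3/3.
Setting this equal to 1 gives A² = 1/(8·π·b^3/3).
Substituting b = 1.54 gives A² = 0.03268, so A = 0.1808.

A ≈ 0.181 a₀^(-3/2)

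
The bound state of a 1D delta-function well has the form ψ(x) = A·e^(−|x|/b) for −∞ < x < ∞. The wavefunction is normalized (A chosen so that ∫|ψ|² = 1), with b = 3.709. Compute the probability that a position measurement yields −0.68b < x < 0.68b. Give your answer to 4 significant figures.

The probability is P = ∫ |ψ|² dx over [−0.68b, 0.68b].
Since A² = 1/(b), this is the region integral divided by the full normalization integral.
Both integrals are even about x = 0, so only the x ≥ 0 halves are needed (the factors of 2 cancel). In terms of u = x/b (A² and the length scale cancel between numerator and denominator), P = [∫_{0}^{0.68} e^(-2·u) du] / [∫_{0}^{∞} e^(-2·u) du].
Using ∫ e^(-2·u) du = -e^(-2·u)/2, the numerator is 1/2 - e^(-34/25)/2 and the denominator is 1/2.
The result is P = 0.74334.

P ≈ 0.7433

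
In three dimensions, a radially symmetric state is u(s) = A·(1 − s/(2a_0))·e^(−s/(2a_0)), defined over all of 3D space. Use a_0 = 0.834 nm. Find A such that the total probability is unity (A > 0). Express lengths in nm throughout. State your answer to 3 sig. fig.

A ≈ 0.262 nm^(-3/2)

Require ∫ |u|² 4πs² ds = 1 over the whole domain.
(Spherical symmetry: dV = 4πs² ds.)
Recall ∫₀^∞ s^m e^(−s/β) ds = m!·β^(m+1), the integral (without the A² prefactor) comes out to 8·π·a_0^3.
So A² = (8·π·a_0^3)^(−1).
Substituting a_0 = 0.834 gives A² = 0.06859, so A = 0.2619.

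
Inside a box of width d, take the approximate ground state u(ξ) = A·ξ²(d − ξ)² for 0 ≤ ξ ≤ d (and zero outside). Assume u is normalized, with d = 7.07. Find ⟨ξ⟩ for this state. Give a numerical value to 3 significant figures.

By definition ⟨ξ⟩ = ∫ ξ |u(ξ)|² dξ.
Expanding the polynomial and integrating term by term, since the A² factors cancel between numerator and denominator, ⟨ξ⟩ = d/2.
With d = 7.07, ⟨ξ⟩ = 3.535.

⟨ξ⟩ ≈ 3.54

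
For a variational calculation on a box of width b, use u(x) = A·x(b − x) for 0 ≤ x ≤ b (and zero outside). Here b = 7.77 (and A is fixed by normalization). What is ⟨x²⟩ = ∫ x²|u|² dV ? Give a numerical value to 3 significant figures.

⟨x^2⟩ ≈ 17.2

The expectation value is the |u|²-weighted average of x^2: ∫ x^2|u|² dx.
Expanding the polynomial and integrating term by term, the ratio of the moment integral to the normalization integral gives ⟨x²⟩ = 2·b^2/7.
With b = 7.77, ⟨x^2⟩ = 17.25.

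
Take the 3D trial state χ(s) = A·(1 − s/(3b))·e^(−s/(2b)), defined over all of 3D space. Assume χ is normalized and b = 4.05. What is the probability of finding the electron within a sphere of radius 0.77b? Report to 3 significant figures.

P = ∫ |χ|² 4πs² ds over s ≤ 0.77b.
The full normalization integral is A²·[8·π·b^3/3] = 1, fixing A².
Let u = s/b; then A², 4π and the length scale all cancel, so P = ∫_{0}^{0.77} u^2·(1 - u/3)^2·e^(-u) du ÷ ∫_{0}^{∞} u^2·(1 - u/3)^2·e^(-u) du.
Using ∫ u^2·(1 - u/3)^2·e^(-u) du = (-u^4 + 2·u^3 - 3·u^2 - 6·u - 6)·e^(-u)/9, the numerator is ≈ 0.057693 and the denominator is 2/3.
The region integral divided by the full integral gives P = 0.08654.

P ≈ 0.0865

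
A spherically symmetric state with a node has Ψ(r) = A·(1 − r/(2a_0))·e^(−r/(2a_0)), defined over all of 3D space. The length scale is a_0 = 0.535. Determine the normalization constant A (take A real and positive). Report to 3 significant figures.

A ≈ 0.510

We need A² ∫|f|² 4πr² dr = 1, taking the integral from 0 to ∞.
In 3D with spherical symmetry the volume element is 4πr² dr.
Carrying out the integral gives A² · 8·π·a_0^3.
Hence A² = 1/[8·π·a_0^3].
Substituting a_0 = 0.535 gives A² = 0.2598, so A = 0.5097.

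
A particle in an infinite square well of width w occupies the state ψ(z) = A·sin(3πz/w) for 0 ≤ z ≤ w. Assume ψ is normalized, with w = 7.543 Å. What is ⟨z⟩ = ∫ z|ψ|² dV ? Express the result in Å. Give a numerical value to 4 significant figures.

⟨z⟩ ≈ 3.772 Å

⟨z⟩ = ∫ z |ψ|² dz over the full domain.
The ratio of the moment integral to the normalization integral gives ⟨z⟩ = w/2.
Putting w = 7.543 gives 3.7715.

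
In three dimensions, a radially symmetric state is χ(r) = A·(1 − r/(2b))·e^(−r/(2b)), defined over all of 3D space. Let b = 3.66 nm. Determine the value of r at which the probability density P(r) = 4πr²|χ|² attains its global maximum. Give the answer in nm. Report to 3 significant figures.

r ≈ 19.2 nm

Set d/dr [P(r) = 4πr²|χ|²] = 0 and solve for r > 0.
Solving yields r = b·(√(5) + 3).
With b = 3.66, the most probable radial distance is 19.16 nm.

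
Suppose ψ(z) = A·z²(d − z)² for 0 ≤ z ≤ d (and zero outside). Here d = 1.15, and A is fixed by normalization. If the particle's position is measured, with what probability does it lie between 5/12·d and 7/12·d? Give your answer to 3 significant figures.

P ≈ 0.395

P = ∫_{5/12·d}^{7/12·d} |ψ(z)|² dz.
The normalization integral ∫|ψ|²dz over the whole domain equals d^9/630·A², and A² cancels in the ratio.
Substituting u = z/d, A² and the length scale cancel in the ratio: P = ∫_{5/12}^{7/12} u^4·(1 - u)^4 du / ∫_{0}^{1} u^4·(1 - u)^4 du.
An antiderivative of u^4·(1 - u)^4 is u^5·(70·u^4 - 315·u^3 + 540·u^2 - 420·u + 126)/630; evaluating from 5/12 to 7/12 gives ≈ 0.00062752, while the full integral is 1/630.
This works out to P = 0.3953.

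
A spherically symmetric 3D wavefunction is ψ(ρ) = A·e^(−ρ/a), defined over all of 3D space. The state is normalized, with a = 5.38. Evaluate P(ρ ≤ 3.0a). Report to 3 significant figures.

With dV = 4πρ²dρ, the probability is ∫|ψ|² dV over ρ ≤ 3.0a.
Normalization gives A² = 1/(π·a^3).
Substituting u = ρ/a, A², 4π and the length scale all cancel in the ratio: P = ∫_{0}^{3.0} u^2·e^(-2·u) du / ∫_{0}^{∞} u^2·e^(-2·u) du.
With ∫ u^2·e^(-2·u) du = -(2·u^2 + 2·u + 1)·e^(-2·u)/4 + C, the region integral is 1/4 - 25·e^(-6)/4 and the full one is 1/4.
Taking the ratio yields P = 0.9380.

P ≈ 0.938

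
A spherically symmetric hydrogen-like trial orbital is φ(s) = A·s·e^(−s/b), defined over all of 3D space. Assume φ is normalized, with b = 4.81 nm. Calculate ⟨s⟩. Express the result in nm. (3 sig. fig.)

By definition ⟨s⟩ = ∫ s |φ(s)|² 4πs² ds.
Using ∫₀^∞ sⁿ e^(−αs) ds = n!/αⁿ⁺¹, since the A² factors cancel between numerator and denominator, ⟨s⟩ = 5·b/2.
Putting b = 4.81 gives 12.03.

⟨s⟩ ≈ 12.0 nm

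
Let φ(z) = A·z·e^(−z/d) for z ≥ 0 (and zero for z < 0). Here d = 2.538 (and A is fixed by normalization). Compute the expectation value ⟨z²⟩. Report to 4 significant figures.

⟨z^2⟩ ≈ 19.32

The expectation value is the |φ|²-weighted average of z^2: ∫ z^2|φ|² dz.
Using ∫₀^∞ zⁿ e^(−αz) dz = n!/αⁿ⁺¹, the ratio of the moment integral to the normalization integral gives ⟨z²⟩ = 3·d^2.
With d = 2.538, ⟨z^2⟩ = 19.324.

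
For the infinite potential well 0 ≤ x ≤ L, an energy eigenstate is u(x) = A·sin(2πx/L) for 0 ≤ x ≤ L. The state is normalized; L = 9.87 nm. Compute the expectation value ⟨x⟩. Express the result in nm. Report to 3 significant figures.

⟨x⟩ = ∫ x |u|² dx over the full domain.
Since the A² factors cancel between numerator and denominator, ⟨x⟩ = L/2.
Putting L = 9.87 gives 4.935.

⟨x⟩ ≈ 4.94 nm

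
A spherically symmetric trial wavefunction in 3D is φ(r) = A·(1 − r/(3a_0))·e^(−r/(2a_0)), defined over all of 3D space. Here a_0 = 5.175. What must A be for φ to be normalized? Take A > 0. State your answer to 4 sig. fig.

A ≈ 0.02935

Normalization requires ∫|φ|² 4πr² dr = 1, integrated from 0 to ∞.
The integral (without the A² prefactor) comes out to 8·π·a_0^3/3.
With a_0 = 5.175: A² = 0.00086129 and A = 0.029348.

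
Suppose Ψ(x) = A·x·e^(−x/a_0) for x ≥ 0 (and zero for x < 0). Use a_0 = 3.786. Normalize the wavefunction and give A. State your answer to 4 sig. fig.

The normalization condition is ∫|Ψ|² dx = 1 from 0 to ∞.
With Ψ = A·x·e^(−x/a_0), the integral evaluates to A²·[a_0^3/4].
Setting this equal to 1 gives A² = 1/(a_0^3/4).
Substituting a_0 = 3.786 gives A² = 0.073709, so A = 0.27149.

A ≈ 0.2715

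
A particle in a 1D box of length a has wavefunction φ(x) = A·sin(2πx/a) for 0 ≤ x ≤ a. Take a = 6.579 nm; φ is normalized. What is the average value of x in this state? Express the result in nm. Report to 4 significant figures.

By definition ⟨x⟩ = ∫ x |φ(x)|² dx.
Since the A² factors cancel between numerator and denominator, ⟨x⟩ = a/2.
With a = 6.579, ⟨x⟩ = 3.2895.

⟨x⟩ ≈ 3.290 nm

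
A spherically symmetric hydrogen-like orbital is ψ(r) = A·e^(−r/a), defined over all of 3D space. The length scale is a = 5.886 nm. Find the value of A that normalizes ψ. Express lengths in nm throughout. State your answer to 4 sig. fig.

We need A² ∫|f|² 4πr² dr = 1, taking the integral from 0 to ∞.
With ∫₀^∞ r^2 e^(−αr) dr = 2!/α^3, with ψ = A·e^(−r/a), the integral evaluates to A²·[π·a^3].
So A² = (π·a^3)^(−1).
Substituting a = 5.886 gives A² = 0.0015610, so A = 0.039509.

A ≈ 0.03951 nm^(-3/2)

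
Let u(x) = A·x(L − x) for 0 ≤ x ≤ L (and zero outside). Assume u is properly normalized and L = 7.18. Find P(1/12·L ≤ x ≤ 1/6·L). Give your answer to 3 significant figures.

P ≈ 0.0304

The probability is P = ∫ |u|² dx over [1/12·L, 1/6·L].
The normalization integral ∫|u|²dx over the whole domain equals L^5/30·A², and A² cancels in the ratio.
Let t = x/L; then A² and the length scale cancel, so P = ∫_{1/12}^{1/6} t^2·(1 - t)^2 dt ÷ ∫_{0}^{1} t^2·(1 - t)^2 dt.
An antiderivative of t^2·(1 - t)^2 is t^3·(6·t^2 - 15·t + 10)/30; evaluating from 1/12 to 1/6 gives ≈ 0.0010135, while the full integral is 1/30.
The result is P = 0.03041.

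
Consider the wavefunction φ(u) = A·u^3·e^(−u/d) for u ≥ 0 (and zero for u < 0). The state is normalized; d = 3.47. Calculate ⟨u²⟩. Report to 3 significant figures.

By definition ⟨u²⟩ = ∫ u^2 |φ(u)|² du.
With ∫₀^∞ u^8 e^(−αu) du = 8!/α^9, the ratio of the moment integral to the normalization integral gives ⟨u²⟩ = 14·d^2.
Putting d = 3.47 gives 168.6.

⟨u^2⟩ ≈ 169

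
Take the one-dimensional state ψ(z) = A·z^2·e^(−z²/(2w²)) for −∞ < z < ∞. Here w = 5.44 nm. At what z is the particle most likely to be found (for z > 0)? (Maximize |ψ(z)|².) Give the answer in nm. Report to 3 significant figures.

z ≈ 7.69 nm

Set d/dz [|ψ(z)|²] = 0 and solve for z > 0.
Solving yields z = √(2)·w.
With w = 5.44, the value of z > 0 at which the probability density is greatest is 7.693 nm.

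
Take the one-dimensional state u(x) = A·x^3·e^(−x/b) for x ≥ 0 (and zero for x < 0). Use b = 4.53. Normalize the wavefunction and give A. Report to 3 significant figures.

A ≈ 0.00213

The normalization condition is ∫|u|² dx = 1 from 0 to ∞.
∫|u|² dx = A²·(45·b^7/8).
Hence A² = 1/[45·b^7/8].
Plugging in b = 4.53 yields A = 0.002131.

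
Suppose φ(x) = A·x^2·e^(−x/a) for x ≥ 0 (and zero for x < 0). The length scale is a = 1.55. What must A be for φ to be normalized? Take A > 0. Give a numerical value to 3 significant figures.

We need A² ∫|f|² dx = 1, taking the integral from 0 to ∞.
The integral (without the A² prefactor) comes out to 3·a^5/4.
Hence A² = 1/[3·a^5/4].
With a = 1.55: A² = 0.1490 and A = 0.3860.

A ≈ 0.386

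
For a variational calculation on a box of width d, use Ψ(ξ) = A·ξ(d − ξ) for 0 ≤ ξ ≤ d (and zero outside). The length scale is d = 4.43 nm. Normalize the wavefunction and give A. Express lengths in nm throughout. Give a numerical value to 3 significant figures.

Require ∫ |Ψ|² dξ = 1 over the whole domain.
Expanding the polynomial and integrating term by term, the integral (without the A² prefactor) comes out to d^5/30.
Hence A² = 1/[d^5/30].
With d = 4.43: A² = 0.01758 and A = 0.1326.

A ≈ 0.133 nm^(-5/2)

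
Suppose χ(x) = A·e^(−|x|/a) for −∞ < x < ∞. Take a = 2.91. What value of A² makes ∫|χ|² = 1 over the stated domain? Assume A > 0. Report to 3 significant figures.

A^2 ≈ 0.344

We need A² ∫|f|² dx = 1, taking the integral from −∞ to ∞.
Carrying out the integral gives A² · a.
Hence A² = 1/[a].
Substituting a = 2.91 gives A² = 0.3436, so A = 0.5862.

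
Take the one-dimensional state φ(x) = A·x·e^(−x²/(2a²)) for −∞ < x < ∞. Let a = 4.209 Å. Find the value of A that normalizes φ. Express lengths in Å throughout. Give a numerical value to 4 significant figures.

Normalization requires ∫|φ|² dx = 1, integrated from −∞ to ∞.
Differentiating ∫e^(−αx²) dx = √(π/α) under α to get the higher moments, with φ = A·x·e^(−x²/(2a²)), the integral evaluates to A²·[√(π)·a^3/2].
Plugging in a = 4.209 yields A = 0.12302.

A ≈ 0.1230 Å^(-3/2)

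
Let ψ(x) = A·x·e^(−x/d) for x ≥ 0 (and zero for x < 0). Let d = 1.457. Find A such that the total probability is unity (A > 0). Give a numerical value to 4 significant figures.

Require ∫ |ψ|² dx = 1 over the whole domain.
With ψ = A·x·e^(−x/d), the integral evaluates to A²·[d^3/4].
Setting this equal to 1 gives A² = 1/(d^3/4).
With d = 1.457: A² = 1.2932 and A = 1.1372.

A ≈ 1.137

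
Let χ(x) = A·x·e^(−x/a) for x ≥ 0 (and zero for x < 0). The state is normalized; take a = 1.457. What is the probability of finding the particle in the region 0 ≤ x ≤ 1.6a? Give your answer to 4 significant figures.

The probability is P = ∫ |χ|² dx over [0, 1.6a].
With A² fixed by ∫|χ|² = 1, i.e. A² = (a^3/4)^(−1), substitute and integrate.
Let u = x/a; then A² and the length scale cancel, so P = ∫_{0}^{1.6} u^2·e^(-2·u) du ÷ ∫_{0}^{∞} u^2·e^(-2·u) du.
With ∫ u^2·e^(-2·u) du = -(2·u^2 + 2·u + 1)·e^(-2·u)/4 + C, the region integral is 1/4 - 233·e^(-16/5)/100 and the full one is 1/4.
Evaluating gives P = 0.62010.

P ≈ 0.6201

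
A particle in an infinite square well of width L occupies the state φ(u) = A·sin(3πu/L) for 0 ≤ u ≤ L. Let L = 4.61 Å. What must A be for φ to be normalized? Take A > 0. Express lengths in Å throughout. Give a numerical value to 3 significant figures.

Require ∫ |φ|² du = 1 over the whole domain.
With φ = A·sin(3πu/L), the integral evaluates to A²·[L/2].
Substituting L = 4.61 gives A² = 0.4338, so A = 0.6587.

A ≈ 0.659 Å^(-1/2)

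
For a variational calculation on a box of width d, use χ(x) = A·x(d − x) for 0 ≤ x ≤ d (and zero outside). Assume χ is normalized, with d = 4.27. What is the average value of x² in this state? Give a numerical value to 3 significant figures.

⟨x^2⟩ ≈ 5.21

By definition ⟨x²⟩ = ∫ x^2 |χ(x)|² dx.
Evaluating both integrals, ⟨x²⟩ = 2·d^2/7.
Putting d = 4.27 gives 5.209.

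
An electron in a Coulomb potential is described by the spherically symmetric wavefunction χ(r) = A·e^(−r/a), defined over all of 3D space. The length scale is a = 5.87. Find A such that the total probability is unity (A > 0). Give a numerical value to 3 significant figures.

Normalization requires ∫|χ|² 4πr² dr = 1, integrated from 0 to ∞.
The angular integral contributes 4π, leaving ∫₀^∞ r²|χ|² dr.
Using ∫₀^∞ rⁿ e^(−αr) dr = n!/αⁿ⁺¹, with χ = A·e^(−r/a), the integral evaluates to A²·[π·a^3].
Plugging in a = 5.87 yields A = 0.03967.

A ≈ 0.0397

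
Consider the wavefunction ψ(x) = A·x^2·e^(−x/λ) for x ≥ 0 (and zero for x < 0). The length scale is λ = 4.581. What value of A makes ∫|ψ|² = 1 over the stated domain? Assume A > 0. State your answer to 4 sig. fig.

A ≈ 0.02571

Require ∫ |ψ|² dx = 1 over the whole domain.
With ∫₀^∞ x^4 e^(−αx) dx = 4!/α^5, ∫|ψ|² dx = A²·(3·λ^5/4).
Hence A² = 1/[3·λ^5/4].
With λ = 4.581: A² = 0.00066090 and A = 0.025708.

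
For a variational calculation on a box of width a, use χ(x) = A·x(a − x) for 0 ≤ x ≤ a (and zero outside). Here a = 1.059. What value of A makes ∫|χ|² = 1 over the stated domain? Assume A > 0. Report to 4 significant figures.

Normalization requires ∫|χ|² dx = 1, integrated from 0 to a.
The integral (without the A² prefactor) comes out to a^5/30.
Setting this equal to 1 gives A² = 1/(a^5/30).
Plugging in a = 1.059 yields A = 4.7459.

A ≈ 4.746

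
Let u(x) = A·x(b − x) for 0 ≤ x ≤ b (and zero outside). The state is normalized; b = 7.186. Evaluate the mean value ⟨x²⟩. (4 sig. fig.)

The expectation value is the |u|²-weighted average of x^2: ∫ x^2|u|² dx.
Expanding the polynomial and integrating term by term, the ratio of the moment integral to the normalization integral gives ⟨x²⟩ = 2·b^2/7.
With b = 7.186, ⟨x^2⟩ = 14.754.

⟨x^2⟩ ≈ 14.75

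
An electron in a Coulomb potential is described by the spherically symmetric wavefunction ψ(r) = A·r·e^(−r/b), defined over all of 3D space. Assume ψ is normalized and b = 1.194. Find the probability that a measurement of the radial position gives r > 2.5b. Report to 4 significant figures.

With dV = 4πr²dr, the probability is ∫|ψ|² dV over r > 2.5b.
A² is fixed by ∫₀^∞ 4πr²|ψ|² dr = 1, i.e. A² = (3·π·b^5)^(−1).
Let u = r/b; then A², 4π and the length scale all cancel, so P = ∫_{2.5}^{∞} u^4·e^(-2·u) du ÷ ∫_{0}^{∞} u^4·e^(-2·u) du.
An antiderivative of u^4·e^(-2·u) is -(u^4/2 + u^3 + 3·u^2/2 + 3·u/2 + 3/4)·e^(-2·u); evaluating from 2.5 to ∞ gives 1569·e^(-5)/32, while the full integral is 3/4.
Taking the ratio yields P = 0.44049.

P ≈ 0.4405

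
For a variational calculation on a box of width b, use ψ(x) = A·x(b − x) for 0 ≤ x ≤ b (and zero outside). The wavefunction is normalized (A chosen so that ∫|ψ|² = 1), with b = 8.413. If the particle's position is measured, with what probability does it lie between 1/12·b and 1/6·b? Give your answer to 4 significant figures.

|ψ|² is the probability density, so P = ∫_{1/12·b}^{1/6·b} |ψ|² dx.
With A² fixed by ∫|ψ|² = 1, i.e. A² = (b^5/30)^(−1), substitute and integrate.
Let u = x/b; then A² and the length scale cancel, so P = ∫_{1/12}^{1/6} u^2·(1 - u)^2 du ÷ ∫_{0}^{1} u^2·(1 - u)^2 du.
An antiderivative of u^2·(1 - u)^2 is u^3·(6·u^2 - 15·u + 10)/30; evaluating from 1/12 to 1/6 gives ≈ 0.00101354, while the full integral is 1/30.
Evaluating gives P = 0.030406.

P ≈ 0.03041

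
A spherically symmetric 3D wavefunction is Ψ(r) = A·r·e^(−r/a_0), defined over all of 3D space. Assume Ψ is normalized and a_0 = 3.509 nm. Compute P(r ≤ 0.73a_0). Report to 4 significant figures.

Integrate the radial probability density 4πr²|Ψ|² over r ≤ 0.73a_0.
Normalization gives A² = 1/(3·π·a_0^5).
In terms of u = r/a_0 (A², 4π and the length scale all cancel between numerator and denominator), P = [∫_{0}^{0.73} u^4·e^(-2·u) du] / [∫_{0}^{∞} u^4·e^(-2·u) du].
With ∫ u^4·e^(-2·u) du = -(u^4/2 + u^3 + 3·u^2/2 + 3·u/2 + 3/4)·e^(-2·u) + C, the region integral is ≈ 0.0125666 and the full one is 3/4.
This evaluates to P = 0.016756.

P ≈ 0.01676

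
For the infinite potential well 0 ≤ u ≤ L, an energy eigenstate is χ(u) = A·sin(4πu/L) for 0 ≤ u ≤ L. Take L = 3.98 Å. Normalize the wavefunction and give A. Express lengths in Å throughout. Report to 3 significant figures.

We need A² ∫|f|² du = 1, taking the integral from 0 to L.
With ∫₀^L sin²(nπu/L) du = L/2, ∫|χ|² du = A²·(L/2).
So A² = (L/2)^(−1).
Plugging in L = 3.98 yields A = 0.7089.

A ≈ 0.709 Å^(-1/2)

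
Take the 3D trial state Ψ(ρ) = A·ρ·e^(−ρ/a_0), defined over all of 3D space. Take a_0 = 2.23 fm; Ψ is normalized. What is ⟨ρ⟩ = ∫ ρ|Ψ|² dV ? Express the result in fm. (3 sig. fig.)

⟨ρ⟩ = ∫ ρ |Ψ|² 4πρ² dρ over the full domain.
Since the A² factors cancel between numerator and denominator, ⟨ρ⟩ = 5·a_0/2.
With a_0 = 2.23, ⟨ρ⟩ = 5.575.

⟨ρ⟩ ≈ 5.58 fm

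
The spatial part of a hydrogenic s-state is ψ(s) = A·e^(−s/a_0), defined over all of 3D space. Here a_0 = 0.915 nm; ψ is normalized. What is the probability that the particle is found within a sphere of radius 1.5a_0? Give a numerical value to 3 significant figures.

P = ∫ |ψ|² 4πs² ds over s ≤ 1.5a_0.
The full normalization integral is A²·[π·a_0^3] = 1, fixing A².
In terms of u = s/a_0 (A², 4π and the length scale all cancel between numerator and denominator), P = [∫_{0}^{1.5} u^2·e^(-2·u) du] / [∫_{0}^{∞} u^2·e^(-2·u) du].
An antiderivative of u^2·e^(-2·u) is -(2·u^2 + 2·u + 1)·e^(-2·u)/4; evaluating from 0 to 1.5 gives 1/4 - 17·e^(-3)/8, while the full integral is 1/4.
This evaluates to P = 0.5768.

P ≈ 0.577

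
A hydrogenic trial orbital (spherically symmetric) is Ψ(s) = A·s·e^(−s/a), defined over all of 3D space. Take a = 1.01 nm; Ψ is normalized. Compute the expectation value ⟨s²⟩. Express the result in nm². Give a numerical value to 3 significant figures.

⟨s^2⟩ ≈ 7.65 nm^2

By definition ⟨s²⟩ = ∫ s^2 |Ψ(s)|² 4πs² ds.
With ∫₀^∞ s^6 e^(−αs) ds = 6!/α^7, evaluating both integrals, ⟨s²⟩ = 15·a^2/2.
With a = 1.01, ⟨s^2⟩ = 7.651.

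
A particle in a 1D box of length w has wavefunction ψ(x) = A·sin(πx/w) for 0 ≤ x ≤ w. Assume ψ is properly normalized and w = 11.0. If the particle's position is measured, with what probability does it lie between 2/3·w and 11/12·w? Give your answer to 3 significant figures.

|ψ|² is the probability density, so P = ∫_{2/3·w}^{11/12·w} |ψ|² dx.
The normalization integral ∫|ψ|²dx over the whole domain equals w/2·A², and A² cancels in the ratio.
Substituting u = x/w, A² and the length scale cancel in the ratio: P = ∫_{2/3}^{11/12} sin(π·u)^2 du / ∫_{0}^{1} sin(π·u)^2 du.
Using ∫ sin(π·u)^2 du = u/2 - sin(2·π·u)/(4·π), the numerator is -√(3)/(8·π) + 1/(8·π) + 1/8 and the denominator is 1/2.
Evaluating gives P = (-√(3) + 1 + π)/(4·π).

P ≈ 0.192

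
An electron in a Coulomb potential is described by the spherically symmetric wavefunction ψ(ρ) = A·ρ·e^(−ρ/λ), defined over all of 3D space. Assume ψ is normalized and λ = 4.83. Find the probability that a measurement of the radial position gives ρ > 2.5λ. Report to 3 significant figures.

With dV = 4πρ²dρ, the probability is ∫|ψ|² dV over ρ > 2.5λ.
Normalization gives A² = 1/(3·π·λ^5).
Substituting u = ρ/λ, A², 4π and the length scale all cancel in the ratio: P = ∫_{2.5}^{∞} u^4·e^(-2·u) du / ∫_{0}^{∞} u^4·e^(-2·u) du.
With ∫ u^4·e^(-2·u) du = -(u^4/2 + u^3 + 3·u^2/2 + 3·u/2 + 3/4)·e^(-2·u) + C, the region integral is 1569·e^(-5)/32 and the full one is 3/4.
This evaluates to P = 0.4405.

P ≈ 0.440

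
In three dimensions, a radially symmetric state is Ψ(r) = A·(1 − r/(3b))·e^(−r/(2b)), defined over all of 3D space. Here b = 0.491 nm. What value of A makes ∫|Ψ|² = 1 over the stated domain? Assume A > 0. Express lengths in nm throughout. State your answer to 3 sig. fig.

Require ∫ |Ψ|² 4πr² dr = 1 over the whole domain.
The angular integral contributes 4π, leaving ∫₀^∞ r²|Ψ|² dr.
The integral (without the A² prefactor) comes out to 8·π·b^3/3.
Setting this equal to 1 gives A² = 1/(8·π·b^3/3).
Substituting b = 0.491 gives A² = 1.008, so A = 1.004.

A ≈ 1.00 nm^(-3/2)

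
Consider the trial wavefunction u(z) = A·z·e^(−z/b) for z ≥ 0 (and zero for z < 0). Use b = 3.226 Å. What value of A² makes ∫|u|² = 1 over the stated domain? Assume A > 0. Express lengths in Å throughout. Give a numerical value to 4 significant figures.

A^2 ≈ 0.1191 Å^(-3)

Require ∫ |u|² dz = 1 over the whole domain.
With ∫₀^∞ z^2 e^(−αz) dz = 2!/α^3, carrying out the integral gives A² · b^3/4.
With b = 3.226: A² = 0.11914 and A = 0.34517.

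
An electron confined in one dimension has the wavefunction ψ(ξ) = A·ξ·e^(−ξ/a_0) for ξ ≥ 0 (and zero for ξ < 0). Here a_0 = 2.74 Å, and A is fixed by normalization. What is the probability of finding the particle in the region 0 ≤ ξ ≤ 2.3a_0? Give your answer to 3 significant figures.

P = ∫_{0}^{2.3a_0} |ψ(ξ)|² dξ.
With A² fixed by ∫|ψ|² = 1, i.e. A² = (a_0^3/4)^(−1), substitute and integrate.
In terms of u = ξ/a_0 (A² and the length scale cancel between numerator and denominator), P = [∫_{0}^{2.3} u^2·e^(-2·u) du] / [∫_{0}^{∞} u^2·e^(-2·u) du].
Using ∫ u^2·e^(-2·u) du = -(2·u^2 + 2·u + 1)·e^(-2·u)/4, the numerator is 1/4 - 809·e^(-23/5)/200 and the denominator is 1/4.
This works out to P = 0.8374.

P ≈ 0.837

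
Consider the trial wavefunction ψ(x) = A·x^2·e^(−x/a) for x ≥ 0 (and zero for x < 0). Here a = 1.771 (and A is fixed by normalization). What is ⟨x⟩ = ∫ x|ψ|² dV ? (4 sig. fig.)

⟨x⟩ = ∫ x |ψ|² dx over the full domain.
Using ∫₀^∞ xⁿ e^(−αx) dx = n!/αⁿ⁺¹, evaluating both integrals, ⟨x⟩ = 5·a/2.
Putting a = 1.771 gives 4.4275.

⟨x⟩ ≈ 4.428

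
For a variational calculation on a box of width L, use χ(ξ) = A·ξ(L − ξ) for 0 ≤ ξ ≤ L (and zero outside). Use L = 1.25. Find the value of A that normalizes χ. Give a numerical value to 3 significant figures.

Normalization requires ∫|χ|² dξ = 1, integrated from 0 to L.
Expanding the polynomial and integrating term by term, with χ = A·ξ(L − ξ), the integral evaluates to A²·[L^5/30].
Hence A² = 1/[L^5/30].
Plugging in L = 1.25 yields A = 3.135.

A ≈ 3.14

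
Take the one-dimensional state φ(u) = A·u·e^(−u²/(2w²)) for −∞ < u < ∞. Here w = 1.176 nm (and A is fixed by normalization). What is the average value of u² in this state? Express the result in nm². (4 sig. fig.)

By definition ⟨u²⟩ = ∫ u^2 |φ(u)|² du.
Since the A² factors cancel between numerator and denominator, ⟨u²⟩ = 3·w^2/2.
Putting w = 1.176 gives 2.0745.

⟨u^2⟩ ≈ 2.074 nm^2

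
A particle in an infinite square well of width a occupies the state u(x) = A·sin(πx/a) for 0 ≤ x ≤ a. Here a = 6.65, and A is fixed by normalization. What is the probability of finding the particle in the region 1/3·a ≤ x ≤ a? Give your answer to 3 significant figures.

P ≈ 0.804

P = ∫_{1/3·a}^{a} |u(x)|² dx.
With A² fixed by ∫|u|² = 1, i.e. A² = (a/2)^(−1), substitute and integrate.
In terms of t = x/a (A² and the length scale cancel between numerator and denominator), P = [∫_{1/3}^{1} sin(π·t)^2 dt] / [∫_{0}^{1} sin(π·t)^2 dt].
Using ∫ sin(π·t)^2 dt = t/2 - sin(2·π·t)/(4·π), the numerator is √(3)/(8·π) + 1/3 and the denominator is 1/2.
Taking the ratio, P = √(3)/(4·π) + 2/3.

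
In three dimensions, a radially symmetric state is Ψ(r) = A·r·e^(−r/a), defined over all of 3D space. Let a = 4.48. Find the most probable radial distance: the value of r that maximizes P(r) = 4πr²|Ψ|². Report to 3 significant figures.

r ≈ 8.96

Differentiate P(r) = 4πr²|Ψ|² with respect to r and set to zero.
This gives r = 2·a.
With a = 4.48, the most probable radial distance is 8.960.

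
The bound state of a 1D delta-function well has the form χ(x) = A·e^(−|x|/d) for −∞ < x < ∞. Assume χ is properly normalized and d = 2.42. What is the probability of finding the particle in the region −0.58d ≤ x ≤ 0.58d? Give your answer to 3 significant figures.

The probability is P = ∫ |χ|² dx over [−0.58d, 0.58d].
With A² fixed by ∫|χ|² = 1, i.e. A² = (d)^(−1), substitute and integrate.
Both integrals are even about x = 0, so only the x ≥ 0 halves are needed (the factors of 2 cancel). Substituting u = x/d, A² and the length scale cancel in the ratio: P = ∫_{0}^{0.58} e^(-2·u) du / ∫_{0}^{∞} e^(-2·u) du.
An antiderivative of e^(-2·u) is -e^(-2·u)/2; evaluating from 0 to 0.58 gives 1/2 - e^(-29/25)/2, while the full integral is 1/2.
This works out to P = 0.6865.

P ≈ 0.687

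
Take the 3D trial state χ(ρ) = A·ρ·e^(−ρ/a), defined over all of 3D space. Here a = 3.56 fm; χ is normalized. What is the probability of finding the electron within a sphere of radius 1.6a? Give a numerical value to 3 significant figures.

P ≈ 0.219

With dV = 4πρ²dρ, the probability is ∫|χ|² dV over ρ ≤ 1.6a.
Normalization gives A² = 1/(3·π·a^5).
Let u = ρ/a; then A², 4π and the length scale all cancel, so P = ∫_{0}^{1.6} u^4·e^(-2·u) du ÷ ∫_{0}^{∞} u^4·e^(-2·u) du.
With ∫ u^4·e^(-2·u) du = -(u^4/2 + u^3 + 3·u^2/2 + 3·u/2 + 3/4)·e^(-2·u) + C, the region integral is ≈ 0.16454 and the full one is 3/4.
Taking the ratio yields P = 0.2194.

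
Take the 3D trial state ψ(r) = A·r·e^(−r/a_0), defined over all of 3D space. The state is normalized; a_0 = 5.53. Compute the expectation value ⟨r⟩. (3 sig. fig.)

⟨r⟩ ≈ 13.8

By definition ⟨r⟩ = ∫ r |ψ(r)|² 4πr² dr.
The ratio of the moment integral to the normalization integral gives ⟨r⟩ = 5·a_0/2.
With a_0 = 5.53, ⟨r⟩ = 13.83.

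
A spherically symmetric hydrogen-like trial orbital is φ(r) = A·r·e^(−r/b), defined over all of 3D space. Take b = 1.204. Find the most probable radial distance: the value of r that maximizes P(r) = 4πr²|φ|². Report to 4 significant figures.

r ≈ 2.408

Set d/dr [P(r) = 4πr²|φ|²] = 0 and solve for r > 0.
This gives r = 2·b.
With b = 1.204, the most probable radial distance is 2.4080.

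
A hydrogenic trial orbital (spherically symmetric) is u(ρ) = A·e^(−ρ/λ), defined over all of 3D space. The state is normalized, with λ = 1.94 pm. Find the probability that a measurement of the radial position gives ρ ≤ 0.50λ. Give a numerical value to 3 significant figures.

With dV = 4πρ²dρ, the probability is ∫|u|² dV over ρ ≤ 0.50λ.
Normalization gives A² = 1/(π·λ^3).
In terms of t = ρ/λ (A², 4π and the length scale all cancel between numerator and denominator), P = [∫_{0}^{0.50} t^2·e^(-2·t) dt] / [∫_{0}^{∞} t^2·e^(-2·t) dt].
With ∫ t^2·e^(-2·t) dt = -(2·t^2 + 2·t + 1)·e^(-2·t)/4 + C, the region integral is 1/4 - 5·e^(-1)/8 and the full one is 1/4.
This evaluates to P = 0.08030.

P ≈ 0.0803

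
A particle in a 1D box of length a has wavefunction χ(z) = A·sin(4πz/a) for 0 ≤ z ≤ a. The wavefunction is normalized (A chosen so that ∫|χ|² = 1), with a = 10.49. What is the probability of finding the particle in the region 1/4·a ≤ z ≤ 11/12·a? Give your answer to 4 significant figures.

The probability is P = ∫ |χ|² dz over [1/4·a, 11/12·a].
The normalization integral ∫|χ|²dz over the whole domain equals a/2·A², and A² cancels in the ratio.
In terms of u = z/a (A² and the length scale cancel between numerator and denominator), P = [∫_{1/4}^{11/12} sin(4·π·u)^2 du] / [∫_{0}^{1} sin(4·π·u)^2 du].
Using ∫ sin(4·π·u)^2 du = u/2 - sin(4·π·u)·cos(4·π·u)/(8·π), the numerator is √(3)/(32·π) + 1/3 and the denominator is 1/2.
Evaluating gives P = √(3)/(16·π) + 2/3.

P ≈ 0.7011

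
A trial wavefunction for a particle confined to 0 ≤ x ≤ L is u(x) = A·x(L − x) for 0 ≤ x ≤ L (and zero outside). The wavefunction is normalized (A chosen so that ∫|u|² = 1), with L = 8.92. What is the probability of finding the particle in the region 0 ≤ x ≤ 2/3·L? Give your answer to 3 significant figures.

|u|² is the probability density, so P = ∫_{0}^{2/3·L} |u|² dx.
The normalization integral ∫|u|²dx over the whole domain equals L^5/30·A², and A² cancels in the ratio.
Substituting t = x/L, A² and the length scale cancel in the ratio: P = ∫_{0}^{2/3} t^2·(1 - t)^2 dt / ∫_{0}^{1} t^2·(1 - t)^2 dt.
With ∫ t^2·(1 - t)^2 dt = t^3·(6·t^2 - 15·t + 10)/30 + C, the region integral is 32/1215 and the full one is 1/30.
This works out to P = 64/81.

P ≈ 0.790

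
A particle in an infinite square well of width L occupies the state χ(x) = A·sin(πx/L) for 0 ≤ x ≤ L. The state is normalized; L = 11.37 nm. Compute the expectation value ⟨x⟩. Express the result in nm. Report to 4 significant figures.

⟨x⟩ ≈ 5.685 nm

The expectation value is the |χ|²-weighted average of x: ∫ x|χ|² dx.
With ∫₀^L sin²(nπx/L) dx = L/2, the ratio of the moment integral to the normalization integral gives ⟨x⟩ = L/2.
With L = 11.37, ⟨x⟩ = 5.6850.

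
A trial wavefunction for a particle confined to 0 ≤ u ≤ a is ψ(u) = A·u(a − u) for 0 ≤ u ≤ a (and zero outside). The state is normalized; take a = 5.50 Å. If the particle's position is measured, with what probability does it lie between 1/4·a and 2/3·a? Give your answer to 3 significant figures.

P ≈ 0.687

P = ∫_{1/4·a}^{2/3·a} |ψ(u)|² du.
Since A² = 1/(a^5/30), this is the region integral divided by the full normalization integral.
Substituting t = u/a, A² and the length scale cancel in the ratio: P = ∫_{1/4}^{2/3} t^2·(1 - t)^2 dt / ∫_{0}^{1} t^2·(1 - t)^2 dt.
Using ∫ t^2·(1 - t)^2 dt = t^3·(6·t^2 - 15·t + 10)/30, the numerator is ≈ 0.022887 and the denominator is 1/30.
Taking the ratio, P = 0.6866.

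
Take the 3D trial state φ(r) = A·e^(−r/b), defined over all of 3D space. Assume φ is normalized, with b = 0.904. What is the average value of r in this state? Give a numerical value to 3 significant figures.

⟨r⟩ = ∫ r |φ|² 4πr² dr over the full domain.
The ratio of the moment integral to the normalization integral gives ⟨r⟩ = 3·b/2.
Putting b = 0.904 gives 1.356.

⟨r⟩ ≈ 1.36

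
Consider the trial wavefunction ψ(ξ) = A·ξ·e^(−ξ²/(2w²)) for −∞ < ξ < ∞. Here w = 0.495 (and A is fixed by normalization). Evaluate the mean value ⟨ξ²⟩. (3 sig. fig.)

By definition ⟨ξ²⟩ = ∫ ξ^2 |ψ(ξ)|² dξ.
With ∫_{−∞}^{∞} ξ^(2m) e^(−αξ²) dξ = (2m−1)!!·√π / (2^m α^(m+1/2)), since the A² factors cancel between numerator and denominator, ⟨ξ²⟩ = 3·w^2/2.
Putting w = 0.495 gives 0.3675.

⟨ξ^2⟩ ≈ 0.368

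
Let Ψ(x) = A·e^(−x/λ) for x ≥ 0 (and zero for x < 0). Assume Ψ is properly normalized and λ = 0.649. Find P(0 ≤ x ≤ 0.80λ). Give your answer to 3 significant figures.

P ≈ 0.798

The probability is P = ∫ |Ψ|² dx over [0, 0.80λ].
Since A² = 1/(λ/2), this is the region integral divided by the full normalization integral.
In terms of u = x/λ (A² and the length scale cancel between numerator and denominator), P = [∫_{0}^{0.80} e^(-2·u) du] / [∫_{0}^{∞} e^(-2·u) du].
With ∫ e^(-2·u) du = -e^(-2·u)/2 + C, the region integral is 1/2 - e^(-8/5)/2 and the full one is 1/2.
Evaluating gives P = 0.7981.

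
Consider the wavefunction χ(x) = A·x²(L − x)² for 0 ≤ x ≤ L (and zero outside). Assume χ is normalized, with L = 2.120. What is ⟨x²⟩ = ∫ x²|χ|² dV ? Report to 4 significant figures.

⟨x^2⟩ ≈ 1.226

The expectation value is the |χ|²-weighted average of x^2: ∫ x^2|χ|² dx.
Expanding the polynomial and integrating term by term, since the A² factors cancel between numerator and denominator, ⟨x²⟩ = 3·L^2/11.
Putting L = 2.120 gives 1.2257.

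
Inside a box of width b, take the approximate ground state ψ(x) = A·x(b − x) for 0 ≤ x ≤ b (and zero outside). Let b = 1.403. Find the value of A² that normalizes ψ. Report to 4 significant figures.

A^2 ≈ 5.519

The normalization condition is ∫|ψ|² dx = 1 from 0 to b.
Expanding the polynomial and integrating term by term, the integral (without the A² prefactor) comes out to b^5/30.
Setting this equal to 1 gives A² = 1/(b^5/30).
Plugging in b = 1.403 yields A = 2.3492.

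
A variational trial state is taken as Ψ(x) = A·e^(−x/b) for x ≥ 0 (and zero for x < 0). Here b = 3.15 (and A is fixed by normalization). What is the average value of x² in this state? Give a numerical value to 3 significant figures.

By definition ⟨x²⟩ = ∫ x^2 |Ψ(x)|² dx.
Using ∫₀^∞ xⁿ e^(−αx) dx = n!/αⁿ⁺¹, since the A² factors cancel between numerator and denominator, ⟨x²⟩ = b^2/2.
With b = 3.15, ⟨x^2⟩ = 4.961.

⟨x^2⟩ ≈ 4.96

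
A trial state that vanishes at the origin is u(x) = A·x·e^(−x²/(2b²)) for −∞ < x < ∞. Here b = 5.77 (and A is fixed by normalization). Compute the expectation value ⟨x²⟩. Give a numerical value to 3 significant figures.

⟨x^2⟩ ≈ 49.9

The expectation value is the |u|²-weighted average of x^2: ∫ x^2|u|² dx.
Since the A² factors cancel between numerator and denominator, ⟨x²⟩ = 3·b^2/2.
With b = 5.77, ⟨x^2⟩ = 49.94.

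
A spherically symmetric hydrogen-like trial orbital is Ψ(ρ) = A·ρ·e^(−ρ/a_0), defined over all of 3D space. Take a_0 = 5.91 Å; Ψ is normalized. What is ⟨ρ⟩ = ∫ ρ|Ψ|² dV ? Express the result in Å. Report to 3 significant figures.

⟨ρ⟩ ≈ 14.8 Å

The expectation value is the |Ψ|²-weighted average of ρ: ∫ ρ|Ψ|² 4πρ² dρ.
With ∫₀^∞ ρ^5 e^(−αρ) dρ = 5!/α^6, the ratio of the moment integral to the normalization integral gives ⟨ρ⟩ = 5·a_0/2.
Putting a_0 = 5.91 gives 14.78.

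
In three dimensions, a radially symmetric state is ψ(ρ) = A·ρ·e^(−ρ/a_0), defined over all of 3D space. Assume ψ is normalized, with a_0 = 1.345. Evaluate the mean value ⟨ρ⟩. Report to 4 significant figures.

The expectation value is the |ψ|²-weighted average of ρ: ∫ ρ|ψ|² 4πρ² dρ.
The ratio of the moment integral to the normalization integral gives ⟨ρ⟩ = 5·a_0/2.
With a_0 = 1.345, ⟨ρ⟩ = 3.3625.

⟨ρ⟩ ≈ 3.363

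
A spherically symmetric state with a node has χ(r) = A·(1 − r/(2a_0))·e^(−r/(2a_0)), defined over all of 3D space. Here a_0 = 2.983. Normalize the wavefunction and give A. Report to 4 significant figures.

Require ∫ |χ|² 4πr² dr = 1 over the whole domain.
The angular integral contributes 4π, leaving ∫₀^∞ r²|χ|² dr.
With ∫₀^∞ r^4 e^(−αr) dr = 4!/α^5, the integral (without the A² prefactor) comes out to 8·π·a_0^3.
Setting this equal to 1 gives A² = 1/(8·π·a_0^3).
Substituting a_0 = 2.983 gives A² = 0.0014990, so A = 0.038717.

A ≈ 0.03872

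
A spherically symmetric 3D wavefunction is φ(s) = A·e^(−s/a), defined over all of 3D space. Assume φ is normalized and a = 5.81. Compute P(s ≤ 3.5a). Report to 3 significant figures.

Integrate the radial probability density 4πs²|φ|² over s ≤ 3.5a.
The full normalization integral is A²·[π·a^3] = 1, fixing A².
In terms of u = s/a (A², 4π and the length scale all cancel between numerator and denominator), P = [∫_{0}^{3.5} u^2·e^(-2·u) du] / [∫_{0}^{∞} u^2·e^(-2·u) du].
Using ∫ u^2·e^(-2·u) du = -(2·u^2 + 2·u + 1)·e^(-2·u)/4, the numerator is 1/4 - 65·e^(-7)/8 and the denominator is 1/4.
Taking the ratio yields P = 0.9704.

P ≈ 0.970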